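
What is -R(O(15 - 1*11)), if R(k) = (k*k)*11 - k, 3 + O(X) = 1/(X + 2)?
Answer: -3281/36 ≈ -91.139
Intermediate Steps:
O(X) = -3 + 1/(2 + X) (O(X) = -3 + 1/(X + 2) = -3 + 1/(2 + X))
R(k) = -k + 11*k² (R(k) = k²*11 - k = 11*k² - k = -k + 11*k²)
-R(O(15 - 1*11)) = -(-5 - 3*(15 - 1*11))/(2 + (15 - 1*11))*(-1 + 11*((-5 - 3*(15 - 1*11))/(2 + (15 - 1*11)))) = -(-5 - 3*(15 - 11))/(2 + (15 - 11))*(-1 + 11*((-5 - 3*(15 - 11))/(2 + (15 - 11)))) = -(-5 - 3*4)/(2 + 4)*(-1 + 11*((-5 - 3*4)/(2 + 4))) = -(-5 - 12)/6*(-1 + 11*((-5 - 12)/6)) = -(⅙)*(-17)*(-1 + 11*((⅙)*(-17))) = -(-17)*(-1 + 11*(-17/6))/6 = -(-17)*(-1 - 187/6)/6 = -(-17)*(-193)/(6*6) = -1*3281/36 = -3281/36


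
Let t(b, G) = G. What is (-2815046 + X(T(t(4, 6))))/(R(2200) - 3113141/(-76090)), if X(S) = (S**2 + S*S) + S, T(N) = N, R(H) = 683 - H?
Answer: 214190915120/112315389 ≈ 1907.0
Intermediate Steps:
X(S) = S + 2*S**2 (X(S) = (S**2 + S**2) + S = 2*S**2 + S = S + 2*S**2)
(-2815046 + X(T(t(4, 6))))/(R(2200) - 3113141/(-76090)) = (-2815046 + 6*(1 + 2*6))/((683 - 1*2200) - 3113141/(-76090)) = (-2815046 + 6*(1 + 12))/((683 - 2200) - 3113141*(-1/76090)) = (-2815046 + 6*13)/(-1517 + 3113141/76090) = (-2815046 + 78)/(-112315389/76090) = -2814968*(-76090/112315389) = 214190915120/112315389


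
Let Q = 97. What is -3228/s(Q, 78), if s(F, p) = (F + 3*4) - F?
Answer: -269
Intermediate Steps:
s(F, p) = 12 (s(F, p) = (F + 12) - F = (12 + F) - F = 12)
-3228/s(Q, 78) = -3228/12 = -3228*1/12 = -269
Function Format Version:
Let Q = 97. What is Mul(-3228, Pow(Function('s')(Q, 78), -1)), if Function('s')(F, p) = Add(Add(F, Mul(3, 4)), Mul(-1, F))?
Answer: -269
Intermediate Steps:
Function('s')(F, p) = 12 (Function('s')(F, p) = Add(Add(F, 12), Mul(-1, F)) = Add(Add(12, F), Mul(-1, F)) = 12)
Mul(-3228, Pow(Function('s')(Q, 78), -1)) = Mul(-3228, Pow(12, -1)) = Mul(-3228, Rational(1, 12)) = -269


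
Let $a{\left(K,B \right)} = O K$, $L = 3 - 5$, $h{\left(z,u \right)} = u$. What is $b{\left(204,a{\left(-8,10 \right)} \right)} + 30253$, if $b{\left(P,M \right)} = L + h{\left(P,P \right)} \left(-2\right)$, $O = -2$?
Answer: $29843$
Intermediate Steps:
$L = -2$ ($L = 3 - 5 = -2$)
$a{\left(K,B \right)} = - 2 K$
$b{\left(P,M \right)} = -2 - 2 P$ ($b{\left(P,M \right)} = -2 + P \left(-2\right) = -2 - 2 P$)
$b{\left(204,a{\left(-8,10 \right)} \right)} + 30253 = \left(-2 - 408\right) + 30253 = -410 + 30253 = 29843$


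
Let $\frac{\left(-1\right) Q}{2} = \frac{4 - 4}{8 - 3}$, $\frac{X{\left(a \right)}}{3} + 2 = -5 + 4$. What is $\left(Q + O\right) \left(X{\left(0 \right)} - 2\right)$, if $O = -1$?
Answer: $11$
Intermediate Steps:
$X{\left(a \right)} = -9$ ($X{\left(a \right)} = -6 + 3 \left(-5 + 4\right) = -6 + 3 \left(-1\right) = -6 - 3 = -9$)
$Q = 0$ ($Q = - 2 \frac{4 - 4}{8 - 3} = - 2 \cdot \frac{0}{5} = - 2 \cdot 0 \cdot \frac{1}{5} = \left(-2\right) 0 = 0$)
$\left(Q + O\right) \left(X{\left(0 \right)} - 2\right) = \left(0 - 1\right) \left(-9 - 2\right) = \left(-1\right) \left(-11\right) = 11$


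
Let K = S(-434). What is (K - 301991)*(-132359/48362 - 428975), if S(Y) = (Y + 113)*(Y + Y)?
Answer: 484693968442167/48362 ≈ 1.0022e+10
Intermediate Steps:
S(Y) = 2*Y*(113 + Y) (S(Y) = (113 + Y)*(2*Y) = 2*Y*(113 + Y))
K = 278628 (K = 2*(-434)*(113 - 434) = 2*(-434)*(-321) = 278628)
(K - 301991)*(-132359/48362 - 428975) = (278628 - 301991)*(-132359/48362 - 428975) = -23363*(-132359*1/48362 - 428975) = -23363*(-132359/48362 - 428975) = -23363*(-20746221309/48362) = 484693968442167/48362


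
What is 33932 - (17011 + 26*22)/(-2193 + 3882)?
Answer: 19097855/563 ≈ 33922.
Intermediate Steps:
33932 - (17011 + 26*22)/(-2193 + 3882) = 33932 - (17011 + 572)/1689 = 33932 - 17583/1689 = 33932 - 1*5861/563 = 33932 - 5861/563 = 19097855/563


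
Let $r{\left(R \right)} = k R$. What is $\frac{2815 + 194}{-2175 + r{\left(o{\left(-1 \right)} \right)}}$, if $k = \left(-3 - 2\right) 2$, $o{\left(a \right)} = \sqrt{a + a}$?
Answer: $- \frac{261783}{189233} + \frac{6018 i \sqrt{2}}{946165} \approx -1.3834 + 0.008995 i$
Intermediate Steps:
$o{\left(a \right)} = \sqrt{2} \sqrt{a}$ ($o{\left(a \right)} = \sqrt{2 a} = \sqrt{2} \sqrt{a}$)
$k = -10$ ($k = \left(-5\right) 2 = -10$)
$r{\left(R \right)} = - 10 R$
$\frac{2815 + 194}{-2175 + r{\left(o{\left(-1 \right)} \right)}} = \frac{2815 + 194}{-2175 - 10 \sqrt{2} \sqrt{-1}} = \frac{3009}{-2175 - 10 \sqrt{2} i} = \frac{3009}{-2175 - 10 i \sqrt{2}}$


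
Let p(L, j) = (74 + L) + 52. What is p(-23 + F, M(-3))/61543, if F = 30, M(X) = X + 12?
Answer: 133/61543 ≈ 0.0021611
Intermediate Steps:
M(X) = 12 + X
p(L, j) = 126 + L
p(-23 + F, M(-3))/61543 = (126 + (-23 + 30))/61543 = (126 + 7)*(1/61543) = 133*(1/61543) = 133/61543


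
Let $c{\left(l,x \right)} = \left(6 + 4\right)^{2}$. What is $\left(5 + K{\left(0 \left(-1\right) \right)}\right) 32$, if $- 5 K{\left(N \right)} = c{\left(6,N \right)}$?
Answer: $-480$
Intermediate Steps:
$c{\left(l,x \right)} = 100$ ($c{\left(l,x \right)} = 10^{2} = 100$)
$K{\left(N \right)} = -20$ ($K{\left(N \right)} = \left(- \frac{1}{5}\right) 100 = -20$)
$\left(5 + K{\left(0 \left(-1\right) \right)}\right) 32 = \left(5 - 20\right) 32 = \left(-15\right) 32 = -480$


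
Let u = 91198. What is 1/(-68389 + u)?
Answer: 1/22809 ≈ 4.3842e-5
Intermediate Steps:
1/(-68389 + u) = 1/(-68389 + 91198) = 1/22809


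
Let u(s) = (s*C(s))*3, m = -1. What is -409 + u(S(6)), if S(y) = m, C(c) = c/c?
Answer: -412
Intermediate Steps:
C(c) = 1
S(y) = -1
u(s) = 3*s (u(s) = (s*1)*3 = s*3 = 3*s)
-409 + u(S(6)) = -409 + 3*(-1) = -409 - 3 = -412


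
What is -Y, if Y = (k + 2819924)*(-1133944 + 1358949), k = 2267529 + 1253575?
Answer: -1426763005140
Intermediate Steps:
k = 3521104
Y = 1426763005140 (Y = (3521104 + 2819924)*(-1133944 + 1358949) = 6341028*225005 = 1426763005140)
-Y = -1*1426763005140 = -1426763005140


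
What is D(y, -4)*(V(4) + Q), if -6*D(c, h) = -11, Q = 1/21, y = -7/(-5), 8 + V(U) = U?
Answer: -913/126 ≈ -7.2460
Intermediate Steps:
V(U) = -8 + U
y = 7/5 (y = -7*(-⅕) = 7/5 ≈ 1.4000)
Q = 1/21 ≈ 0.047619
D(c, h) = 11/6 (D(c, h) = -⅙*(-11) = 11/6)
D(y, -4)*(V(4) + Q) = 11*((-8 + 4) + 1/21)/6 = 11*(-4 + 1/21)/6 = (11/6)*(-83/21) = -913/126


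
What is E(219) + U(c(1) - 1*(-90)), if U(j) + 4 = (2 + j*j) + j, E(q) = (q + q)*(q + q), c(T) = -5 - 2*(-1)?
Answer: 199498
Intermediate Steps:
c(T) = -3 (c(T) = -5 + 2 = -3)
E(q) = 4*q² (E(q) = (2*q)*(2*q) = 4*q²)
U(j) = -2 + j + j² (U(j) = -4 + ((2 + j*j) + j) = -4 + ((2 + j²) + j) = -4 + (2 + j + j²) = -2 + j + j²)
E(219) + U(c(1) - 1*(-90)) = 4*219² + (-2 + (-3 - 1*(-90)) + (-3 - 1*(-90))²) = 4*47961 + (-2 + (-3 + 90) + (-3 + 90)²) = 191844 + (-2 + 87 + 87²) = 191844 + (-2 + 87 + 7569) = 191844 + 7654 = 199498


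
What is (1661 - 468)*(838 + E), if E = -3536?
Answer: -3218714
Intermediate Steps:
(1661 - 468)*(838 + E) = (1661 - 468)*(838 - 3536) = 1193*(-2698) = -3218714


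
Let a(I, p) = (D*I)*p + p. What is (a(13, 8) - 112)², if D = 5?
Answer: 173056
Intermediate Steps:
a(I, p) = p + 5*I*p (a(I, p) = (5*I)*p + p = 5*I*p + p = p + 5*I*p)
(a(13, 8) - 112)² = (8*(1 + 5*13) - 112)² = (8*(1 + 65) - 112)² = (8*66 - 112)² = (528 - 112)² = 416² = 173056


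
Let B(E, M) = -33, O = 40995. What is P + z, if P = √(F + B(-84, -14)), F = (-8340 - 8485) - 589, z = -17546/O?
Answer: -17546/40995 + I*√17447 ≈ -0.428 + 132.09*I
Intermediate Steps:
z = -17546/40995 ≈ -0.42800
F = -17414 (F = -16825 - 589 = -17414)
P = I*√17447 (P = √(-17414 - 33) = √(-17447) = I*√17447 ≈ 132.09*I)
P + z = I*√17447 - 17546/40995 = -17546/40995 + I*√17447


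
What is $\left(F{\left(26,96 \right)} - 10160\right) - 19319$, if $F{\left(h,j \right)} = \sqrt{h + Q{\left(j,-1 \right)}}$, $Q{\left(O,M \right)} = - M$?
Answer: $-29479 + 3 \sqrt{3} \approx -29474.0$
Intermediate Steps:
$F{\left(h,j \right)} = \sqrt{1 + h}$ ($F{\left(h,j \right)} = \sqrt{h - -1} = \sqrt{h + 1} = \sqrt{1 + h}$)
$\left(F{\left(26,96 \right)} - 10160\right) - 19319 = \left(\sqrt{1 + 26} - 10160\right) - 19319 = \left(\sqrt{27} - 10160\right) - 19319 = \left(3 \sqrt{3} - 10160\right) - 19319 = \left(-10160 + 3 \sqrt{3}\right) - 19319 = -29479 + 3 \sqrt{3}$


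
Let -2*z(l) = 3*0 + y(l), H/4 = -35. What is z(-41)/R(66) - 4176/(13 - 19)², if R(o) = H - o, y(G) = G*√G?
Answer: -116 - 41*I*√41/412 ≈ -116.0 - 0.6372*I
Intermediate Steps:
H = -140 (H = 4*(-35) = -140)
y(G) = G^(3/2)
z(l) = -l^(3/2)/2 (z(l) = -(3*0 + l^(3/2))/2 = -(0 + l^(3/2))/2 = -l^(3/2)/2)
R(o) = -140 - o
z(-41)/R(66) - 4176/(13 - 19)² = (-(-41)*I*√41/2)/(-140 - 1*66) - 4176/(13 - 19)² = (-(-41)*I*√41/2)/(-140 - 66) - 4176/((-6)²) = (41*I*√41/2)/(-206) - 4176/36 = (41*I*√41/2)*(-1/206) - 4176*1/36 = -41*I*√41/412 - 116 = -116 - 41*I*√41/412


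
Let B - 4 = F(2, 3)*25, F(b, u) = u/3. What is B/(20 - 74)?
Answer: -29/54 ≈ -0.53704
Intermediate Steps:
F(b, u) = u/3 (F(b, u) = u*(⅓) = u/3)
B = 29 (B = 4 + ((⅓)*3)*25 = 4 + 1*25 = 4 + 25 = 29)
B/(20 - 74) = 29/(20 - 74) = 29/(-54) = 29*(-1/54) = -29/54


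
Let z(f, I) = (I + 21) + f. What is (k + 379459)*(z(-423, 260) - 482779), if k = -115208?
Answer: -127612357171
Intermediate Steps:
z(f, I) = 21 + I + f (z(f, I) = (21 + I) + f = 21 + I + f)
(k + 379459)*(z(-423, 260) - 482779) = (-115208 + 379459)*((21 + 260 - 423) - 482779) = 264251*(-142 - 482779) = 264251*(-482921) = -127612357171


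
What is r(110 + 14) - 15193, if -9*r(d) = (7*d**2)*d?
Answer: -13483105/9 ≈ -1.4981e+6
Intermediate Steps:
r(d) = -7*d**3/9 (r(d) = -7*d**2*d/9 = -7*d**3/9)
r(110 + 14) - 15193 = -7*(110 + 14)**3/9 - 15193 = -7/9*124**3 - 15193 = -7/9*1906624 - 15193 = -13346368/9 - 15193 = -13483105/9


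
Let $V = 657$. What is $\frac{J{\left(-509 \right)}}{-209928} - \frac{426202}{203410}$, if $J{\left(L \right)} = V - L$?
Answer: $- \frac{22427227379}{10675363620} \approx -2.1008$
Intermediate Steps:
$J{\left(L \right)} = 657 - L$
$\frac{J{\left(-509 \right)}}{-209928} - \frac{426202}{203410} = \frac{657 - -509}{-209928} - \frac{426202}{203410} = \left(657 + 509\right) \left(- \frac{1}{209928}\right) - \frac{213101}{101705} = 1166 \left(- \frac{1}{209928}\right) - \frac{213101}{101705} = - \frac{583}{104964} - \frac{213101}{101705} = - \frac{22427227379}{10675363620}$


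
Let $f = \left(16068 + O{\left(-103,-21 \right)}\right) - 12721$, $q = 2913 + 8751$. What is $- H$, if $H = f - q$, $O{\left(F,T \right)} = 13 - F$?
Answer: $8201$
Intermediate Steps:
$q = 11664$
$f = 3463$ ($f = \left(16068 + \left(13 - -103\right)\right) - 12721 = \left(16068 + \left(13 + 103\right)\right) - 12721 = \left(16068 + 116\right) - 12721 = 16184 - 12721 = 3463$)
$H = -8201$ ($H = 3463 - 11664 = -8201$)
$- H = \left(-1\right) \left(-8201\right) = 8201$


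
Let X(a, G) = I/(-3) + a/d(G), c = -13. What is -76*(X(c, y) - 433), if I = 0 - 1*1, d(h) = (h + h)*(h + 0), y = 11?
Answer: 11937890/363 ≈ 32887.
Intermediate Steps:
d(h) = 2*h² (d(h) = (2*h)*h = 2*h²)
I = -1 (I = 0 - 1 = -1)
X(a, G) = ⅓ + a/(2*G²) (X(a, G) = -1/(-3) + a/((2*G²)) = -1*(-⅓) + a*(1/(2*G²)) = ⅓ + a/(2*G²))
-76*(X(c, y) - 433) = -76*((⅓ + (½)*(-13)/11²) - 433) = -76*((⅓ + (½)*(-13)*(1/121)) - 433) = -76*((⅓ - 13/242) - 433) = -76*(203/726 - 433) = -76*(-314155/726) = 11937890/363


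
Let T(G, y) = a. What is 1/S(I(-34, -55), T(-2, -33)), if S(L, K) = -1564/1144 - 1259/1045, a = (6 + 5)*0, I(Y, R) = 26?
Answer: -27170/69879 ≈ -0.38881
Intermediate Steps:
a = 0 (a = 11*0 = 0)
T(G, y) = 0
S(L, K) = -69879/27170 (S(L, K) = -1564*1/1144 - 1259*1/1045 = -391/286 - 1259/1045 = -69879/27170)
1/S(I(-34, -55), T(-2, -33)) = 1/(-69879/27170) = -27170/69879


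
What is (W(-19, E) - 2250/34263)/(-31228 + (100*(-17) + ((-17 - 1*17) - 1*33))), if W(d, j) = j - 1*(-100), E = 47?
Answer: -559379/125611965 ≈ -0.0044532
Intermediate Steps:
W(d, j) = 100 + j (W(d, j) = j + 100 = 100 + j)
(W(-19, E) - 2250/34263)/(-31228 + (100*(-17) + ((-17 - 1*17) - 1*33))) = ((100 + 47) - 2250/34263)/(-31228 + (100*(-17) + ((-17 - 1*17) - 1*33))) = (147 - 2250*1/34263)/(-31228 + (-1700 + ((-17 - 17) - 33))) = (147 - 250/3807)/(-31228 + (-1700 + (-34 - 33))) = 559379/(3807*(-31228 + (-1700 - 67))) = 559379/(3807*(-31228 - 1767)) = (559379/3807)/(-32995) = (559379/3807)*(-1/32995) = -559379/125611965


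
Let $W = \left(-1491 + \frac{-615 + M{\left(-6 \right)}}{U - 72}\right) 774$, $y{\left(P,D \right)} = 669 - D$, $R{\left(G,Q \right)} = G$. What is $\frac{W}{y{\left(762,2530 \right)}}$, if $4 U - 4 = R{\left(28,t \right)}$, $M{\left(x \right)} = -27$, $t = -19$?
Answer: $\frac{18340317}{29776} \approx 615.94$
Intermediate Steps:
$U = 8$ ($U = 1 + \frac{1}{4} \cdot 28 = 1 + 7 = 8$)
$W = - \frac{18340317}{16}$ ($W = \left(-1491 + \frac{-615 - 27}{8 - 72}\right) 774 = \left(-1491 - \frac{642}{-64}\right) 774 = \left(-1491 - - \frac{321}{32}\right) 774 = \left(-1491 + \frac{321}{32}\right) 774 = \left(- \frac{47391}{32}\right) 774 = - \frac{18340317}{16} \approx -1.1463 \cdot 10^{6}$)
$\frac{W}{y{\left(762,2530 \right)}} = - \frac{18340317}{16 \left(669 - 2530\right)} = - \frac{18340317}{16 \left(-1861\right)} = \left(- \frac{18340317}{16}\right) \left(- \frac{1}{1861}\right) = \frac{18340317}{29776}$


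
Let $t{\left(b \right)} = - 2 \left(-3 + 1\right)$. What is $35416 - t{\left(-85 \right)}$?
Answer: $35412$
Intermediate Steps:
$t{\left(b \right)} = 4$ ($t{\left(b \right)} = \left(-2\right) \left(-2\right) = 4$)
$35416 - t{\left(-85 \right)} = 35416 - 4 = 35412$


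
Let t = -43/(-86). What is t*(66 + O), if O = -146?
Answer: -40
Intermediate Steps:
t = 1/2 (t = -43*(-1/86) = 1/2 ≈ 0.50000)
t*(66 + O) = (66 - 146)/2 = (1/2)*(-80) = -40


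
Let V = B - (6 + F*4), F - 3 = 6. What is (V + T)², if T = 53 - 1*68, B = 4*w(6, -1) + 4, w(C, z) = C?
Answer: 841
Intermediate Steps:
F = 9 (F = 3 + 6 = 9)
B = 28 (B = 4*6 + 4 = 24 + 4 = 28)
V = -14 (V = 28 - (6 + 9*4) = 28 - (6 + 36) = 28 - 1*42 = 28 - 42 = -14)
T = -15 (T = 53 - 68 = -15)
(V + T)² = (-14 - 15)² = (-29)² = 841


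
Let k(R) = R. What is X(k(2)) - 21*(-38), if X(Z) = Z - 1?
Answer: 799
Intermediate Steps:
X(Z) = -1 + Z
X(k(2)) - 21*(-38) = (-1 + 2) - 21*(-38) = 1 + 798 = 799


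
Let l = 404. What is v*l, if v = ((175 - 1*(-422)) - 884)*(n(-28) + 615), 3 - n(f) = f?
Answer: -74902408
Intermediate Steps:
n(f) = 3 - f
v = -185402 (v = ((175 - 1*(-422)) - 884)*((3 - 1*(-28)) + 615) = ((175 + 422) - 884)*((3 + 28) + 615) = (597 - 884)*(31 + 615) = -287*646 = -185402)
v*l = -185402*404 = -74902408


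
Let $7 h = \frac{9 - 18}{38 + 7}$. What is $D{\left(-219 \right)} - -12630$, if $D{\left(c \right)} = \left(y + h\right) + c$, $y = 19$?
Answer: $\frac{435049}{35} \approx 12430.0$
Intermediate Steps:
$h = - \frac{1}{35}$ ($h = \frac{\left(9 - 18\right) \frac{1}{38 + 7}}{7} = \frac{\left(-9\right) \frac{1}{45}}{7} = \frac{1}{7} \left(- \frac{1}{5}\right) = - \frac{1}{35} \approx -0.028571$)
$D{\left(c \right)} = \frac{664}{35} + c$ ($D{\left(c \right)} = \left(19 - \frac{1}{35}\right) + c = \frac{664}{35} + c$)
$D{\left(-219 \right)} - -12630 = \left(\frac{664}{35} - 219\right) - -12630 = - \frac{7001}{35} + 12630 = \frac{435049}{35}$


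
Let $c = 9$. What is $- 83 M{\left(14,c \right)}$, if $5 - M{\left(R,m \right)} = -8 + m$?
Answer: $-332$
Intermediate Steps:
$M{\left(R,m \right)} = 13 - m$ ($M{\left(R,m \right)} = 5 - \left(-8 + m\right) = 13 - m$)
$- 83 M{\left(14,c \right)} = - 83 \left(13 - 9\right) = \left(-83\right) 4 = -332$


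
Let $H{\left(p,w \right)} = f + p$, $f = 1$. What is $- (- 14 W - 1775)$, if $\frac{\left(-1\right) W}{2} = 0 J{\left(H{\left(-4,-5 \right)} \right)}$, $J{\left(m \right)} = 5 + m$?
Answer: $1775$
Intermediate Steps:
$H{\left(p,w \right)} = 1 + p$
$W = 0$ ($W = - 2 \cdot 0 \left(5 + \left(1 - 4\right)\right) = - 2 \cdot 0 \left(5 - 3\right) = - 2 \cdot 0 \cdot 2 = \left(-2\right) 0 = 0$)
$- (- 14 W - 1775) = - (\left(-14\right) 0 - 1775) = - (0 - 1775) = \left(-1\right) \left(-1775\right) = 1775$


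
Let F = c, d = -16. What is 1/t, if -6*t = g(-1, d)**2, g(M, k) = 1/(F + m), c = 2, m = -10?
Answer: -384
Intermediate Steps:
F = 2
g(M, k) = -1/8 (g(M, k) = 1/(2 - 10) = 1/(-8) = -1/8)
t = -1/384 (t = -(-1/8)**2/6 = -1/6*1/64 = -1/384 ≈ -0.0026042)
1/t = 1/(-1/384) = -384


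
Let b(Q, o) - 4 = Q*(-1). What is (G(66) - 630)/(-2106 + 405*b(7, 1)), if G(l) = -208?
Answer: 838/3321 ≈ 0.25233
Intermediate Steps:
b(Q, o) = 4 - Q (b(Q, o) = 4 + Q*(-1) = 4 - Q)
(G(66) - 630)/(-2106 + 405*b(7, 1)) = (-208 - 630)/(-2106 + 405*(4 - 1*7)) = -838/(-2106 + 405*(4 - 7)) = -838/(-2106 + 405*(-3)) = -838/(-2106 - 1215) = -838/(-3321) = -838*(-1/3321) = 838/3321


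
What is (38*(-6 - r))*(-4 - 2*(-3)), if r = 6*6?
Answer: -3192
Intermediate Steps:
r = 36
(38*(-6 - r))*(-4 - 2*(-3)) = (38*(-6 - 1*36))*(-4 - 2*(-3)) = (38*(-6 - 36))*(-4 + 6) = (38*(-42))*2 = -1596*2 = -3192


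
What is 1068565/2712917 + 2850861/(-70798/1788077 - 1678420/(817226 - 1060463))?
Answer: 3363789547576921475055623/8095136803994649238 ≈ 4.1553e+5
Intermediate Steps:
1068565/2712917 + 2850861/(-70798/1788077 - 1678420/(817226 - 1060463)) = 1068565*(1/2712917) + 2850861/(-70798*1/1788077 - 1678420/(-243237)) = 1068565/2712917 + 2850861/(-70798/1788077 - 1678420*(-1/243237)) = 1068565/2712917 + 2850861/(-70798/1788077 + 1678420/243237) = 1068565/2712917 + 2850861/(2983923505214/434926485249) = 1068565/2712917 + 2850861*(434926485249/2983923505214) = 1068565/2712917 + 1239914954663449389/2983923505214 = 3363789547576921475055623/8095136803994649238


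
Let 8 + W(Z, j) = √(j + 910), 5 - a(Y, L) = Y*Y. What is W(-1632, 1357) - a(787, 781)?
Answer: 619356 + √2267 ≈ 6.1940e+5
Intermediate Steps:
a(Y, L) = 5 - Y² (a(Y, L) = 5 - Y*Y = 5 - Y²)
W(Z, j) = -8 + √(910 + j) (W(Z, j) = -8 + √(j + 910) = -8 + √(910 + j))
W(-1632, 1357) - a(787, 781) = (-8 + √(910 + 1357)) - (5 - 1*787²) = (-8 + √2267) - (5 - 1*619369) = (-8 + √2267) - (5 - 619369) = (-8 + √2267) - 1*(-619364) = (-8 + √2267) + 619364 = 619356 + √2267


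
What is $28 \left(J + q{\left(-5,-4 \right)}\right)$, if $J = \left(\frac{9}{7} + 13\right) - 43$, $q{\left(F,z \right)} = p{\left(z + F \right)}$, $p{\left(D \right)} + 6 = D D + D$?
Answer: $1044$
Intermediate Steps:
$p{\left(D \right)} = -6 + D + D^{2}$ ($p{\left(D \right)} = -6 + \left(D D + D\right) = -6 + \left(D^{2} + D\right) = -6 + \left(D + D^{2}\right) = -6 + D + D^{2}$)
$q{\left(F,z \right)} = -6 + F + z + \left(F + z\right)^{2}$ ($q{\left(F,z \right)} = -6 + \left(z + F\right) + \left(z + F\right)^{2} = -6 + \left(F + z\right) + \left(F + z\right)^{2} = -6 + F + z + \left(F + z\right)^{2}$)
$J = - \frac{201}{7}$ ($J = \left(9 \cdot \frac{1}{7} + 13\right) - 43 = \left(\frac{9}{7} + 13\right) - 43 = \frac{100}{7} - 43 = - \frac{201}{7} \approx -28.714$)
$28 \left(J + q{\left(-5,-4 \right)}\right) = 28 \left(- \frac{201}{7} - \left(15 - \left(-5 - 4\right)^{2}\right)\right) = 28 \left(- \frac{201}{7} - \left(15 - 81\right)\right) = 28 \left(- \frac{201}{7} - -66\right) = 28 \left(- \frac{201}{7} + 66\right) = 28 \cdot \frac{261}{7} = 1044$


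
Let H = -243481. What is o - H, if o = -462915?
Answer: -219434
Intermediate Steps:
o - H = -462915 - 1*(-243481) = -462915 + 243481 = -219434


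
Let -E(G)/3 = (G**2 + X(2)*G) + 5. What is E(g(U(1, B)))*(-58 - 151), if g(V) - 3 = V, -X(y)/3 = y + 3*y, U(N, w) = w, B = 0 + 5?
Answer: -77121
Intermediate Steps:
B = 5
X(y) = -12*y (X(y) = -3*(y + 3*y) = -12*y)
g(V) = 3 + V
E(G) = -15 - 3*G**2 + 72*G (E(G) = -3*((G**2 + (-12*2)*G) + 5) = -3*((G**2 - 24*G) + 5) = -3*(5 + G**2 - 24*G) = -15 - 3*G**2 + 72*G)
E(g(U(1, B)))*(-58 - 151) = (-15 - 3*(3 + 5)**2 + 72*(3 + 5))*(-58 - 151) = (-15 - 3*8**2 + 72*8)*(-209) = (-15 - 3*64 + 576)*(-209) = (-15 - 192 + 576)*(-209) = 369*(-209) = -77121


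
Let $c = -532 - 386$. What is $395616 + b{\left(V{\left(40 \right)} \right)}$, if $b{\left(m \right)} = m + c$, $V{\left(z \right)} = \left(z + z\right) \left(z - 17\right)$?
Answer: $396538$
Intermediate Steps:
$c = -918$
$V{\left(z \right)} = 2 z \left(-17 + z\right)$
$b{\left(m \right)} = -918 + m$ ($b{\left(m \right)} = m - 918 = -918 + m$)
$395616 + b{\left(V{\left(40 \right)} \right)} = 395616 - \left(918 - 80 \left(-17 + 40\right)\right) = 395616 - \left(918 - 1840\right) = 395616 + \left(-918 + 1840\right) = 395616 + 922 = 396538$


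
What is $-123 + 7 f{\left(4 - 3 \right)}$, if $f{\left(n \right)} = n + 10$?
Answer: $-46$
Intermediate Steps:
$f{\left(n \right)} = 10 + n$
$-123 + 7 f{\left(4 - 3 \right)} = -123 + 7 \left(10 + \left(4 - 3\right)\right) = -123 + 7 \left(10 + 1\right) = -123 + 7 \cdot 11 = -123 + 77 = -46$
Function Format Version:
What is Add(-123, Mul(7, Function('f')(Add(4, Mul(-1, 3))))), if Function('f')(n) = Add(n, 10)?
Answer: -46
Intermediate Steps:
Function('f')(n) = Add(10, n)
Add(-123, Mul(7, Function('f')(Add(4, Mul(-1, 3))))) = Add(-123, Mul(7, Add(10, Add(4, Mul(-1, 3))))) = Add(-123, Mul(7, Add(10, Add(4, -3)))) = Add(-123, Mul(7, Add(10, 1))) = Add(-123, Mul(7, 11)) = Add(-123, 77) = -46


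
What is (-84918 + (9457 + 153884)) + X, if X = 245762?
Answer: 324185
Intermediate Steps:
(-84918 + (9457 + 153884)) + X = (-84918 + (9457 + 153884)) + 245762 = (-84918 + 163341) + 245762 = 78423 + 245762 = 324185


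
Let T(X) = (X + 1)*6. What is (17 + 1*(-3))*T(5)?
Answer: 504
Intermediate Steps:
T(X) = 6 + 6*X (T(X) = (1 + X)*6 = 6 + 6*X)
(17 + 1*(-3))*T(5) = (17 + 1*(-3))*(6 + 6*5) = (17 - 3)*(6 + 30) = 14*36 = 504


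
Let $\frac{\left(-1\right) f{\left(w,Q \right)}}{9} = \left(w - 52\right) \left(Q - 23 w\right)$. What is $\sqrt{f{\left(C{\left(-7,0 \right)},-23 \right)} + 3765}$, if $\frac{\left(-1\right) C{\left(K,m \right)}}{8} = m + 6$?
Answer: $\sqrt{976665} \approx 988.26$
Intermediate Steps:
$C{\left(K,m \right)} = -48 - 8 m$ ($C{\left(K,m \right)} = - 8 \left(m + 6\right) = - 8 \left(6 + m\right) = -48 - 8 m$)
$f{\left(w,Q \right)} = - 9 \left(-52 + w\right) \left(Q - 23 w\right)$ ($f{\left(w,Q \right)} = - 9 \left(w - 52\right) \left(Q - 23 w\right) = - 9 \left(-52 + w\right) \left(Q - 23 w\right)$)
$\sqrt{f{\left(C{\left(-7,0 \right)},-23 \right)} + 3765} = \sqrt{\left(- 10764 \left(-48 - 0\right) + 207 \left(-48 - 0\right)^{2} + 468 \left(-23\right) - - 207 \left(-48 - 0\right)\right) + 3765} = \sqrt{\left(- 10764 \left(-48 + 0\right) + 207 \left(-48 + 0\right)^{2} - 10764 - - 207 \left(-48 + 0\right)\right) + 3765} = \sqrt{\left(\left(-10764\right) \left(-48\right) + 207 \left(-48\right)^{2} - 10764 - \left(-207\right) \left(-48\right)\right) + 3765} = \sqrt{\left(516672 + 207 \cdot 2304 - 10764 - 9936\right) + 3765} = \sqrt{\left(516672 + 476928 - 10764 - 9936\right) + 3765} = \sqrt{972900 + 3765} = \sqrt{976665}$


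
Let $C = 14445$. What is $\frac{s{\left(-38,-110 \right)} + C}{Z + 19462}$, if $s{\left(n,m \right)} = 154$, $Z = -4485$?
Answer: $\frac{14599}{14977} \approx 0.97476$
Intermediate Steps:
$\frac{s{\left(-38,-110 \right)} + C}{Z + 19462} = \frac{154 + 14445}{-4485 + 19462} = \frac{14599}{14977}$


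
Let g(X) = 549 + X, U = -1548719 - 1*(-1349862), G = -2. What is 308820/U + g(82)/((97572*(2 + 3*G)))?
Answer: -2567111041/1651308528 ≈ -1.5546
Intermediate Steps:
U = -198857 (U = -1548719 + 1349862 = -198857)
308820/U + g(82)/((97572*(2 + 3*G))) = 308820/(-198857) + (549 + 82)/((97572*(2 + 3*(-2)))) = 308820*(-1/198857) + 631/((97572*(2 - 6))) = -308820/198857 + 631/((97572*(-4))) = -308820/198857 + 631/(-390288) = -308820/198857 + 631*(-1/390288) = -308820/198857 - 631/390288 = -2567111041/1651308528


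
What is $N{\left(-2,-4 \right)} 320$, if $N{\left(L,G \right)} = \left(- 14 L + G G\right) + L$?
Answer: $13440$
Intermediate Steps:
$N{\left(L,G \right)} = G^{2} - 13 L$ ($N{\left(L,G \right)} = \left(- 14 L + G^{2}\right) + L = \left(G^{2} - 14 L\right) + L = G^{2} - 13 L$)
$N{\left(-2,-4 \right)} 320 = \left(\left(-4\right)^{2} - -26\right) 320 = \left(16 + 26\right) 320 = 42 \cdot 320 = 13440$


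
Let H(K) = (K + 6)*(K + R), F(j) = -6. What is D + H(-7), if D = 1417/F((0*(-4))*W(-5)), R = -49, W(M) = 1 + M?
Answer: -1081/6 ≈ -180.17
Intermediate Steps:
H(K) = (-49 + K)*(6 + K) (H(K) = (K + 6)*(K - 49) = (6 + K)*(-49 + K) = (-49 + K)*(6 + K))
D = -1417/6 (D = 1417/(-6) = 1417*(-1/6) = -1417/6 ≈ -236.17)
D + H(-7) = -1417/6 + (-294 + (-7)**2 - 43*(-7)) = -1417/6 + (-294 + 49 + 301) = -1417/6 + 56 = -1081/6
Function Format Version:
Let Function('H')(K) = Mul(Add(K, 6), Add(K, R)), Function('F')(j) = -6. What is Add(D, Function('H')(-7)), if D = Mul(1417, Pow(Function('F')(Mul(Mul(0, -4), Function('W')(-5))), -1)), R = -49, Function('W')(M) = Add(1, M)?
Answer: Rational(-1081, 6) ≈ -180.17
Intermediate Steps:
Function('H')(K) = Mul(Add(-49, K), Add(6, K)) (Function('H')(K) = Mul(Add(K, 6), Add(K, -49)) = Mul(Add(6, K), Add(-49, K)) = Mul(Add(-49, K), Add(6, K)))
D = Rational(-1417, 6) (D = Mul(1417, Pow(-6, -1)) = Mul(1417, Rational(-1, 6)) = Rational(-1417, 6) ≈ -236.17)
Add(D, Function('H')(-7)) = Add(Rational(-1417, 6), Add(-294, Pow(-7, 2), Mul(-43, -7))) = Add(Rational(-1417, 6), Add(-294, 49, 301)) = Add(Rational(-1417, 6), 56) = Rational(-1081, 6)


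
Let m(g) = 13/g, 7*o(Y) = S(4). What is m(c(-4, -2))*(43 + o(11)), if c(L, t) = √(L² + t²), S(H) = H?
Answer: 793*√5/14 ≈ 126.66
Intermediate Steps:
o(Y) = 4/7 (o(Y) = (⅐)*4 = 4/7)
m(c(-4, -2))*(43 + o(11)) = (13/(√((-4)² + (-2)²)))*(43 + 4/7) = (13/(√(16 + 4)))*(305/7) = (13/(√20))*(305/7) = (13/((2*√5)))*(305/7) = (13*(√5/10))*(305/7) = (13*√5/10)*(305/7) = 793*√5/14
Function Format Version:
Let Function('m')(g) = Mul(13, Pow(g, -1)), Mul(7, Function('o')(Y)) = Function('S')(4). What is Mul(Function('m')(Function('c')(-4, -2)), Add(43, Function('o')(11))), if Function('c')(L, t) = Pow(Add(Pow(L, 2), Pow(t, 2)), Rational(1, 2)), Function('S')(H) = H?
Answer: Mul(Rational(793, 14), Pow(5, Rational(1, 2))) ≈ 126.66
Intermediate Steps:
Function('o')(Y) = Rational(4, 7) (Function('o')(Y) = Mul(Rational(1, 7), 4) = Rational(4, 7))
Mul(Function('m')(Function('c')(-4, -2)), Add(43, Function('o')(11))) = Mul(Mul(13, Pow(Pow(Add(Pow(-4, 2), Pow(-2, 2)), Rational(1, 2)), -1)), Add(43, Rational(4, 7))) = Mul(Mul(13, Pow(Pow(Add(16, 4), Rational(1, 2)), -1)), Rational(305, 7)) = Mul(Mul(13, Pow(Pow(20, Rational(1, 2)), -1)), Rational(305, 7)) = Mul(Mul(13, Pow(Mul(2, Pow(5, Rational(1, 2))), -1)), Rational(305, 7)) = Mul(Mul(13, Mul(Rational(1, 10), Pow(5, Rational(1, 2)))), Rational(305, 7)) = Mul(Mul(Rational(13, 10), Pow(5, Rational(1, 2))), Rational(305, 7)) = Mul(Rational(793, 14), Pow(5, Rational(1, 2)))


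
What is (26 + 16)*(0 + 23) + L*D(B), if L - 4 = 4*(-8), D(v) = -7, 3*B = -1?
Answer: 1162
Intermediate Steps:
B = -⅓ (B = (⅓)*(-1) = -⅓ ≈ -0.33333)
L = -28 (L = 4 + 4*(-8) = 4 - 32 = -28)
(26 + 16)*(0 + 23) + L*D(B) = (26 + 16)*(0 + 23) - 28*(-7) = 42*23 + 196 = 966 + 196 = 1162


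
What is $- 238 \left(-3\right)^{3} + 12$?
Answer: $6438$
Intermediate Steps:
$- 238 \left(-3\right)^{3} + 12 = \left(-238\right) \left(-27\right) + 12 = 6426 + 12 = 6438$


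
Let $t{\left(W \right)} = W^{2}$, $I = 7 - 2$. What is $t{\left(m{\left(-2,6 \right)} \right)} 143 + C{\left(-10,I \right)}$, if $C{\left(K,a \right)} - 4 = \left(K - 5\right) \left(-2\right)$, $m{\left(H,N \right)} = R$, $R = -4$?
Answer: $2322$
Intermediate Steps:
$m{\left(H,N \right)} = -4$
$I = 5$ ($I = 7 - 2 = 5$)
$C{\left(K,a \right)} = 14 - 2 K$ ($C{\left(K,a \right)} = 4 + \left(K - 5\right) \left(-2\right) = 4 + \left(-5 + K\right) \left(-2\right) = 4 - \left(-10 + 2 K\right) = 14 - 2 K$)
$t{\left(m{\left(-2,6 \right)} \right)} 143 + C{\left(-10,I \right)} = \left(-4\right)^{2} \cdot 143 + \left(14 - -20\right) = 16 \cdot 143 + \left(14 + 20\right) = 2288 + 34 = 2322$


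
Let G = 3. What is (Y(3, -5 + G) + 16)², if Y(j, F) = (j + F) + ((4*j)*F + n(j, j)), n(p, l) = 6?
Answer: 1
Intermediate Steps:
Y(j, F) = 6 + F + j + 4*F*j (Y(j, F) = (j + F) + ((4*j)*F + 6) = (F + j) + (4*F*j + 6) = (F + j) + (6 + 4*F*j) = 6 + F + j + 4*F*j)
(Y(3, -5 + G) + 16)² = ((6 + (-5 + 3) + 3 + 4*(-5 + 3)*3) + 16)² = ((6 - 2 + 3 + 4*(-2)*3) + 16)² = ((6 - 2 + 3 - 24) + 16)² = (-17 + 16)² = (-1)² = 1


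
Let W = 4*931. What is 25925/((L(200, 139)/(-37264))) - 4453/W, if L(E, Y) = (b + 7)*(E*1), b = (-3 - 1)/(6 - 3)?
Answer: -3174394189/3724 ≈ -8.5242e+5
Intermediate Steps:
b = -4/3 ≈ -1.3333
L(E, Y) = 17*E/3 (L(E, Y) = (-4/3 + 7)*(E*1) = 17*E/3)
W = 3724
25925/((L(200, 139)/(-37264))) - 4453/W = 25925/((((17/3)*200)/(-37264))) - 4453/3724 = 25925/(((3400/3)*(-1/37264))) - 4453*1/3724 = 25925/(-25/822) - 4453/3724 = 25925*(-822/25) - 4453/3724 = -852414 - 4453/3724 = -3174394189/3724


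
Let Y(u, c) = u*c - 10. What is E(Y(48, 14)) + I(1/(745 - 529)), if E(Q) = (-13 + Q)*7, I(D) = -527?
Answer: 4016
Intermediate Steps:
Y(u, c) = -10 + c*u (Y(u, c) = c*u - 10 = -10 + c*u)
E(Q) = -91 + 7*Q
E(Y(48, 14)) + I(1/(745 - 529)) = (-91 + 7*(-10 + 14*48)) - 527 = (-91 + 7*(-10 + 672)) - 527 = (-91 + 7*662) - 527 = (-91 + 4634) - 527 = 4543 - 527 = 4016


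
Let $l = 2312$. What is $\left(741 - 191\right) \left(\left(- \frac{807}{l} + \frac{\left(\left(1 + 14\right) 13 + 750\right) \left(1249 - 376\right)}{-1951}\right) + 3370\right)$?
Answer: $\frac{3655343907325}{2255356} \approx 1.6207 \cdot 10^{6}$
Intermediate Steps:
$\left(741 - 191\right) \left(\left(- \frac{807}{l} + \frac{\left(\left(1 + 14\right) 13 + 750\right) \left(1249 - 376\right)}{-1951}\right) + 3370\right) = \left(741 - 191\right) \left(\left(- \frac{807}{2312} + \frac{\left(\left(1 + 14\right) 13 + 750\right) \left(1249 - 376\right)}{-1951}\right) + 3370\right) = 550 \left(\left(\left(-807\right) \frac{1}{2312} + \left(15 \cdot 13 + 750\right) 873 \left(- \frac{1}{1951}\right)\right) + 3370\right) = 550 \left(\left(- \frac{807}{2312} + \left(195 + 750\right) 873 \left(- \frac{1}{1951}\right)\right) + 3370\right) = 550 \left(\left(- \frac{807}{2312} + 945 \cdot 873 \left(- \frac{1}{1951}\right)\right) + 3370\right) = 550 \left(\left(- \frac{807}{2312} + 824985 \left(- \frac{1}{1951}\right)\right) + 3370\right) = 550 \left(\left(- \frac{807}{2312} - \frac{824985}{1951}\right) + 3370\right) = 550 \left(- \frac{1908939777}{4510712} + 3370\right) = 550 \cdot \frac{13292159663}{4510712} = \frac{3655343907325}{2255356}$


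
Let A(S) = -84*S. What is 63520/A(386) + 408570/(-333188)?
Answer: -2150723465/675205482 ≈ -3.1853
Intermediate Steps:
63520/A(386) + 408570/(-333188) = 63520/((-84*386)) + 408570/(-333188) = 63520/(-32424) + 408570*(-1/333188) = 63520*(-1/32424) - 204285/166594 = -7940/4053 - 204285/166594 = -2150723465/675205482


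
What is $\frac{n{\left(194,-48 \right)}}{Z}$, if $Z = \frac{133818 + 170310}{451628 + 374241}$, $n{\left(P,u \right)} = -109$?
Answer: $- \frac{8183611}{27648} \approx -295.99$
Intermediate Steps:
$Z = \frac{27648}{75079}$ ($Z = \frac{304128}{825869} = 304128 \cdot \frac{1}{825869} = \frac{27648}{75079} \approx 0.36825$)
$\frac{n{\left(194,-48 \right)}}{Z} = - \frac{109}{\frac{27648}{75079}} = \left(-109\right) \frac{75079}{27648} = - \frac{8183611}{27648}$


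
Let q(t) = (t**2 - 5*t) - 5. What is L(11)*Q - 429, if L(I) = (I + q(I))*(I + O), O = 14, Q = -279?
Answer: -502629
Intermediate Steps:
q(t) = -5 + t**2 - 5*t
L(I) = (14 + I)*(-5 + I**2 - 4*I) (L(I) = (I + (-5 + I**2 - 5*I))*(I + 14) = (-5 + I**2 - 4*I)*(14 + I) = (14 + I)*(-5 + I**2 - 4*I))
L(11)*Q - 429 = (-70 + 11**3 - 61*11 + 10*11**2)*(-279) - 429 = (-70 + 1331 - 671 + 10*121)*(-279) - 429 = (-70 + 1331 - 671 + 1210)*(-279) - 429 = 1800*(-279) - 429 = -502200 - 429 = -502629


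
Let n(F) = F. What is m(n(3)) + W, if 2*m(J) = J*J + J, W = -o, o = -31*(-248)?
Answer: -7682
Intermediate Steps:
o = 7688
W = -7688 (W = -1*7688 = -7688)
m(J) = J/2 + J²/2 (m(J) = (J*J + J)/2 = (J² + J)/2 = (J + J²)/2 = J/2 + J²/2)
m(n(3)) + W = (½)*3*(1 + 3) - 7688 = (½)*3*4 - 7688 = 6 - 7688 = -7682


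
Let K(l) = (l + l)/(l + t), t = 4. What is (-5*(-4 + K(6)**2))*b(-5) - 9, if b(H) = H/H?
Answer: 19/5 ≈ 3.8000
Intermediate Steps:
b(H) = 1
K(l) = 2*l/(4 + l) (K(l) = (l + l)/(l + 4) = (2*l)/(4 + l) = 2*l/(4 + l))
(-5*(-4 + K(6)**2))*b(-5) - 9 = -5*(-4 + (2*6/(4 + 6))**2)*1 - 9 = -5*(-4 + (2*6/10)**2)*1 - 9 = -5*(-4 + (2*6*(1/10))**2)*1 - 9 = -5*(-4 + (6/5)**2)*1 - 9 = -5*(-4 + 36/25)*1 - 9 = -5*(-64/25)*1 - 9 = (64/5)*1 - 9 = 64/5 - 9 = 19/5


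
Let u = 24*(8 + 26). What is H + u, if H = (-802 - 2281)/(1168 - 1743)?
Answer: 472283/575 ≈ 821.36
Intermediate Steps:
u = 816 (u = 24*34 = 816)
H = 3083/575 (H = -3083/(-575) = -3083*(-1/575) = 3083/575 ≈ 5.3617)
H + u = 3083/575 + 816 = 472283/575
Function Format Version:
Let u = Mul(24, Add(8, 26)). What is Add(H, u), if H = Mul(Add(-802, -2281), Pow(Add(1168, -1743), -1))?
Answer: Rational(472283, 575) ≈ 821.36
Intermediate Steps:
u = 816 (u = Mul(24, 34) = 816)
H = Rational(3083, 575) (H = Mul(-3083, Pow(-575, -1)) = Mul(-3083, Rational(-1, 575)) = Rational(3083, 575) ≈ 5.3617)
Add(H, u) = Add(Rational(3083, 575), 816) = Rational(472283, 575)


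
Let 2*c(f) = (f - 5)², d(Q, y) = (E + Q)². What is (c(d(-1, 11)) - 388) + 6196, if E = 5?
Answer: 11737/2 ≈ 5868.5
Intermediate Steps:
d(Q, y) = (5 + Q)²
c(f) = (-5 + f)²/2 (c(f) = (f - 5)²/2 = (-5 + f)²/2)
(c(d(-1, 11)) - 388) + 6196 = ((-5 + (5 - 1)²)²/2 - 388) + 6196 = ((-5 + 4²)²/2 - 388) + 6196 = ((-5 + 16)²/2 - 388) + 6196 = ((½)*11² - 388) + 6196 = ((½)*121 - 388) + 6196 = (121/2 - 388) + 6196 = -655/2 + 6196 = 11737/2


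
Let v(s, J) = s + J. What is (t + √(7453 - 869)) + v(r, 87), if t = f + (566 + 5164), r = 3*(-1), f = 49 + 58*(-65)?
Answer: 2093 + 2*√1646 ≈ 2174.1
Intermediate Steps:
f = -3721 (f = 49 - 3770 = -3721)
r = -3
v(s, J) = J + s
t = 2009 (t = -3721 + (566 + 5164) = -3721 + 5730 = 2009)
(t + √(7453 - 869)) + v(r, 87) = (2009 + √(7453 - 869)) + (87 - 3) = (2009 + √6584) + 84 = (2009 + 2*√1646) + 84 = 2093 + 2*√1646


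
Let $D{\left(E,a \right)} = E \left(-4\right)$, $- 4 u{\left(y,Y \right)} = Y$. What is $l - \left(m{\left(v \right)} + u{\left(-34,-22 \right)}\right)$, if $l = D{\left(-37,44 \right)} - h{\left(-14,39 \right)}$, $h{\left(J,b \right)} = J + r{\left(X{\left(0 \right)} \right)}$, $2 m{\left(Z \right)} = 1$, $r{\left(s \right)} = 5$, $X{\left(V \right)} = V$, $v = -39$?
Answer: $151$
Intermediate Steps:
$u{\left(y,Y \right)} = - \frac{Y}{4}$
$D{\left(E,a \right)} = - 4 E$
$m{\left(Z \right)} = \frac{1}{2}$ ($m{\left(Z \right)} = \frac{1}{2} \cdot 1 = \frac{1}{2}$)
$h{\left(J,b \right)} = 5 + J$ ($h{\left(J,b \right)} = J + 5 = 5 + J$)
$l = 157$ ($l = \left(-4\right) \left(-37\right) - \left(5 - 14\right) = 148 - -9 = 148 + 9 = 157$)
$l - \left(m{\left(v \right)} + u{\left(-34,-22 \right)}\right) = 157 - \left(\frac{1}{2} - - \frac{11}{2}\right) = 157 - \left(\frac{1}{2} + \frac{11}{2}\right) = 157 - 6 = 151$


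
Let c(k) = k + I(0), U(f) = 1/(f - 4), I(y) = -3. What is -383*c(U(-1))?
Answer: 6128/5 ≈ 1225.6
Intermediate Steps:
U(f) = 1/(-4 + f)
c(k) = -3 + k (c(k) = k - 3 = -3 + k)
-383*c(U(-1)) = -383*(-3 + 1/(-4 - 1)) = -383*(-3 + 1/(-5)) = -383*(-3 - ⅕) = -383*(-16/5) = 6128/5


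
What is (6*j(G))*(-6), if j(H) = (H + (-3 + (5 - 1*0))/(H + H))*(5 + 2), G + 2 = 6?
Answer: -1071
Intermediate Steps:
G = 4 (G = -2 + 6 = 4)
j(H) = 7*H + 7/H (j(H) = (H + (-3 + (5 + 0))/((2*H)))*7 = (H + (-3 + 5)*(1/(2*H)))*7 = (H + 2*(1/(2*H)))*7 = (H + 1/H)*7 = 7*H + 7/H)
(6*j(G))*(-6) = (6*(7*4 + 7/4))*(-6) = (6*(28 + 7*(¼)))*(-6) = (6*(28 + 7/4))*(-6) = (6*(119/4))*(-6) = (357/2)*(-6) = -1071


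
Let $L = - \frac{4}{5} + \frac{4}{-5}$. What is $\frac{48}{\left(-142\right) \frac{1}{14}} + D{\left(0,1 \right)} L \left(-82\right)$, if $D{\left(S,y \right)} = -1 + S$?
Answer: $- \frac{48256}{355} \approx -135.93$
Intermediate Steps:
$L = - \frac{8}{5}$ ($L = \left(-4\right) \frac{1}{5} + 4 \left(- \frac{1}{5}\right) = - \frac{4}{5} - \frac{4}{5} = - \frac{8}{5} \approx -1.6$)
$\frac{48}{\left(-142\right) \frac{1}{14}} + D{\left(0,1 \right)} L \left(-82\right) = \frac{48}{\left(-142\right) \frac{1}{14}} + \left(-1 + 0\right) \left(- \frac{8}{5}\right) \left(-82\right) = \frac{48}{\left(-142\right) \frac{1}{14}} + \left(-1\right) \left(- \frac{8}{5}\right) \left(-82\right) = \frac{48}{- \frac{71}{7}} + \frac{8}{5} \left(-82\right) = 48 \left(- \frac{7}{71}\right) - \frac{656}{5} = - \frac{336}{71} - \frac{656}{5} = - \frac{48256}{355}$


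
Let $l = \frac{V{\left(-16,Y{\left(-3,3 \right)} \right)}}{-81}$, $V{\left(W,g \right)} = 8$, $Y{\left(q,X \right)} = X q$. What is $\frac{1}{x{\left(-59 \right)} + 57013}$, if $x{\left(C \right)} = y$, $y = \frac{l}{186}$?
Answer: $\frac{7533}{429478925} \approx 1.754 \cdot 10^{-5}$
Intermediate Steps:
$l = - \frac{8}{81}$ ($l = \frac{8}{-81} = 8 \left(- \frac{1}{81}\right) = - \frac{8}{81} \approx -0.098765$)
$y = - \frac{4}{7533}$ ($y = - \frac{8}{81 \cdot 186} = \left(- \frac{8}{81}\right) \frac{1}{186} = - \frac{4}{7533} \approx -0.000531$)
$x{\left(C \right)} = - \frac{4}{7533}$
$\frac{1}{x{\left(-59 \right)} + 57013} = \frac{1}{- \frac{4}{7533} + 57013} = \frac{1}{\frac{429478925}{7533}} = \frac{7533}{429478925}$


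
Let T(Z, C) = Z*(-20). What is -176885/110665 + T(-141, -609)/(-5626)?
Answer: -130723031/62260129 ≈ -2.0996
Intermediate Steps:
T(Z, C) = -20*Z
-176885/110665 + T(-141, -609)/(-5626) = -176885/110665 - 20*(-141)/(-5626) = -176885*1/110665 + 2820*(-1/5626) = -35377/22133 - 1410/2813 = -130723031/62260129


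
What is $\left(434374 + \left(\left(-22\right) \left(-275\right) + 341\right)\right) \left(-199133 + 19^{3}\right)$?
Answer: $-84747649610$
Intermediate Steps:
$\left(434374 + \left(\left(-22\right) \left(-275\right) + 341\right)\right) \left(-199133 + 19^{3}\right) = \left(434374 + \left(6050 + 341\right)\right) \left(-199133 + 6859\right) = \left(434374 + 6391\right) \left(-192274\right) = 440765 \left(-192274\right) = -84747649610$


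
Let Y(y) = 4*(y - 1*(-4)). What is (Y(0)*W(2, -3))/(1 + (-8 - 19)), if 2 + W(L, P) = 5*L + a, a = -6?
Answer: -16/13 ≈ -1.2308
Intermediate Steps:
W(L, P) = -8 + 5*L (W(L, P) = -2 + (5*L - 6) = -2 + (-6 + 5*L) = -8 + 5*L)
Y(y) = 16 + 4*y (Y(y) = 4*(y + 4) = 4*(4 + y) = 16 + 4*y)
(Y(0)*W(2, -3))/(1 + (-8 - 19)) = ((16 + 4*0)*(-8 + 5*2))/(1 + (-8 - 19)) = ((16 + 0)*(-8 + 10))/(1 - 27) = (16*2)/(-26) = 32*(-1/26) = -16/13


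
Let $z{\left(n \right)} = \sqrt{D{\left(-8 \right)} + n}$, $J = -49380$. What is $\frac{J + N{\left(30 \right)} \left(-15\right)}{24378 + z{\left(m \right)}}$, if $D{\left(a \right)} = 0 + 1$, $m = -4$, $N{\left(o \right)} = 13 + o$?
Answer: $- \frac{406503150}{198095629} + \frac{16675 i \sqrt{3}}{198095629} \approx -2.0521 + 0.0001458 i$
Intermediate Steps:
$D{\left(a \right)} = 1$
$z{\left(n \right)} = \sqrt{1 + n}$
$\frac{J + N{\left(30 \right)} \left(-15\right)}{24378 + z{\left(m \right)}} = \frac{-49380 + \left(13 + 30\right) \left(-15\right)}{24378 + \sqrt{1 - 4}} = \frac{-49380 + 43 \left(-15\right)}{24378 + \sqrt{-3}} = \frac{-49380 - 645}{24378 + i \sqrt{3}} = - \frac{50025}{24378 + i \sqrt{3}}$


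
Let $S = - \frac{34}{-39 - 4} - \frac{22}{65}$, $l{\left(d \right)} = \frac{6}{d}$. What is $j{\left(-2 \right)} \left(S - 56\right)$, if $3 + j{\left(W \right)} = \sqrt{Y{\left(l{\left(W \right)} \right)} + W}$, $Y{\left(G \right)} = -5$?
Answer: $\frac{465768}{2795} - \frac{155256 i \sqrt{7}}{2795} \approx 166.64 - 146.97 i$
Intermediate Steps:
$j{\left(W \right)} = -3 + \sqrt{-5 + W}$
$S = \frac{1264}{2795}$ ($S = - \frac{34}{-39 - 4} - \frac{22}{65} = - \frac{34}{-43} - \frac{22}{65} = \left(-34\right) \left(- \frac{1}{43}\right) - \frac{22}{65} = \frac{34}{43} - \frac{22}{65} = \frac{1264}{2795} \approx 0.45224$)
$j{\left(-2 \right)} \left(S - 56\right) = \left(-3 + \sqrt{-5 - 2}\right) \left(\frac{1264}{2795} - 56\right) = \left(-3 + \sqrt{-7}\right) \left(- \frac{155256}{2795}\right) = \left(-3 + i \sqrt{7}\right) \left(- \frac{155256}{2795}\right) = \frac{465768}{2795} - \frac{155256 i \sqrt{7}}{2795}$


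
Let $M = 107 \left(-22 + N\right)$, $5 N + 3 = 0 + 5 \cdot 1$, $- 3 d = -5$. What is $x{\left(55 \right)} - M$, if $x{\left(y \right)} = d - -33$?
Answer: $\frac{35188}{15} \approx 2345.9$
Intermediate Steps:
$d = \frac{5}{3}$ ($d = \left(- \frac{1}{3}\right) \left(-5\right) = \frac{5}{3} \approx 1.6667$)
$N = \frac{2}{5}$ ($N = - \frac{3}{5} + \frac{0 + 5 \cdot 1}{5} = - \frac{3}{5} + \frac{0 + 5}{5} = - \frac{3}{5} + \frac{1}{5} \cdot 5 = - \frac{3}{5} + 1 = \frac{2}{5} \approx 0.4$)
$x{\left(y \right)} = \frac{104}{3}$ ($x{\left(y \right)} = \frac{5}{3} - -33 = \frac{5}{3} + 33 = \frac{104}{3}$)
$M = - \frac{11556}{5}$ ($M = 107 \left(-22 + \frac{2}{5}\right) = 107 \left(- \frac{108}{5}\right) = - \frac{11556}{5} \approx -2311.2$)
$x{\left(55 \right)} - M = \frac{104}{3} - - \frac{11556}{5} = \frac{104}{3} + \frac{11556}{5} = \frac{35188}{15}$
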